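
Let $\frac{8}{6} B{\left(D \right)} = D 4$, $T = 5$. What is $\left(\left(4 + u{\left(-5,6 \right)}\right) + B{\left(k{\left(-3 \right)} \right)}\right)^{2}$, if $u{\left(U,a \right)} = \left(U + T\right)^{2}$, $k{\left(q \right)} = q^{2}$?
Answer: $961$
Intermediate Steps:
$B{\left(D \right)} = 3 D$ ($B{\left(D \right)} = \frac{3 D 4}{4} = \frac{3 \cdot 4 D}{4} = 3 D$)
$u{\left(U,a \right)} = \left(5 + U\right)^{2}$ ($u{\left(U,a \right)} = \left(U + 5\right)^{2} = \left(5 + U\right)^{2}$)
$\left(\left(4 + u{\left(-5,6 \right)}\right) + B{\left(k{\left(-3 \right)} \right)}\right)^{2} = \left(\left(4 + \left(5 - 5\right)^{2}\right) + 3 \left(-3\right)^{2}\right)^{2} = \left(\left(4 + 0^{2}\right) + 3 \cdot 9\right)^{2} = \left(\left(4 + 0\right) + 27\right)^{2} = \left(4 + 27\right)^{2} = 31^{2} = 961$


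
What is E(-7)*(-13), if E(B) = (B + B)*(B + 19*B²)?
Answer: 168168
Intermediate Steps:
E(B) = 2*B*(B + 19*B²) (E(B) = (2*B)*(B + 19*B²) = 2*B*(B + 19*B²))
E(-7)*(-13) = ((-7)²*(2 + 38*(-7)))*(-13) = (49*(2 - 266))*(-13) = (49*(-264))*(-13) = -12936*(-13) = 168168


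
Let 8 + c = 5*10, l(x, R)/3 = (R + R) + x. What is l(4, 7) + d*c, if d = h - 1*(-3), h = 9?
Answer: 558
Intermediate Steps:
l(x, R) = 3*x + 6*R (l(x, R) = 3*((R + R) + x) = 3*(2*R + x) = 3*(x + 2*R) = 3*x + 6*R)
c = 42 (c = -8 + 5*10 = -8 + 50 = 42)
d = 12 (d = 9 - 1*(-3) = 9 + 3 = 12)
l(4, 7) + d*c = (3*4 + 6*7) + 12*42 = (12 + 42) + 504 = 54 + 504 = 558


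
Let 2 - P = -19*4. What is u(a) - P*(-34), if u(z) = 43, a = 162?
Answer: 2695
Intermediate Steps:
P = 78 (P = 2 - (-19)*4 = 2 - 1*(-76) = 2 + 76 = 78)
u(a) - P*(-34) = 43 - 1*78*(-34) = 43 - 78*(-34) = 43 + 2652 = 2695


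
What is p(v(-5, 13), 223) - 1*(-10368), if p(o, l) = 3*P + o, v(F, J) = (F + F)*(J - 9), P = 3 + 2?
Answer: 10343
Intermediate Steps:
P = 5
v(F, J) = 2*F*(-9 + J) (v(F, J) = (2*F)*(-9 + J) = 2*F*(-9 + J))
p(o, l) = 15 + o (p(o, l) = 3*5 + o = 15 + o)
p(v(-5, 13), 223) - 1*(-10368) = (15 + 2*(-5)*(-9 + 13)) - 1*(-10368) = (15 + 2*(-5)*4) + 10368 = (15 - 40) + 10368 = -25 + 10368 = 10343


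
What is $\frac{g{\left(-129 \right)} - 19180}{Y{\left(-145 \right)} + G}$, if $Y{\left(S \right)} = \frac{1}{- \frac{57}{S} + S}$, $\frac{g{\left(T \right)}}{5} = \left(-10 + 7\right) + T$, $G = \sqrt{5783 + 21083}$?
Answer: $- \frac{60320742400}{11811825585759} - \frac{8722795356160 \sqrt{26866}}{11811825585759} \approx -121.05$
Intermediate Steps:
$G = \sqrt{26866} \approx 163.91$
$g{\left(T \right)} = -15 + 5 T$ ($g{\left(T \right)} = 5 \left(\left(-10 + 7\right) + T\right) = 5 \left(-3 + T\right) = -15 + 5 T$)
$Y{\left(S \right)} = \frac{1}{S - \frac{57}{S}}$
$\frac{g{\left(-129 \right)} - 19180}{Y{\left(-145 \right)} + G} = \frac{\left(-15 + 5 \left(-129\right)\right) - 19180}{- \frac{145}{-57 + \left(-145\right)^{2}} + \sqrt{26866}} = \frac{\left(-15 - 645\right) - 19180}{- \frac{145}{-57 + 21025} + \sqrt{26866}} = \frac{-660 - 19180}{- \frac{145}{20968} + \sqrt{26866}} = - \frac{19840}{\left(-145\right) \frac{1}{20968} + \sqrt{26866}} = - \frac{19840}{- \frac{145}{20968} + \sqrt{26866}}$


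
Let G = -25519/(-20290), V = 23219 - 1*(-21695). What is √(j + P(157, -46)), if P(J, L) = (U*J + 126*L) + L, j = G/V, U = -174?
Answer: I*√6884653597829595387465/455652530 ≈ 182.1*I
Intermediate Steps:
V = 44914 (V = 23219 + 21695 = 44914)
G = 25519/20290 (G = -25519*(-1/20290) = 25519/20290 ≈ 1.2577)
j = 25519/911305060 (j = (25519/20290)/44914 = (25519/20290)*(1/44914) = 25519/911305060 ≈ 2.8003e-5)
P(J, L) = -174*J + 127*L (P(J, L) = (-174*J + 126*L) + L = -174*J + 127*L)
√(j + P(157, -46)) = √(25519/911305060 + (-174*157 + 127*(-46))) = √(25519/911305060 + (-27318 - 5842)) = √(25519/911305060 - 33160) = √(-30218875764081/911305060) = I*√6884653597829595387465/455652530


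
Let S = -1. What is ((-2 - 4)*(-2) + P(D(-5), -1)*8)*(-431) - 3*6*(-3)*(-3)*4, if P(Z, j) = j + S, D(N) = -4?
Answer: 1076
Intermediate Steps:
P(Z, j) = -1 + j (P(Z, j) = j - 1 = -1 + j)
((-2 - 4)*(-2) + P(D(-5), -1)*8)*(-431) - 3*6*(-3)*(-3)*4 = ((-2 - 4)*(-2) + (-1 - 1)*8)*(-431) - 3*6*(-3)*(-3)*4 = (-6*(-2) - 2*8)*(-431) - (-54)*(-3)*4 = (12 - 16)*(-431) - 3*54*4 = -4*(-431) - 162*4 = 1724 - 648 = 1076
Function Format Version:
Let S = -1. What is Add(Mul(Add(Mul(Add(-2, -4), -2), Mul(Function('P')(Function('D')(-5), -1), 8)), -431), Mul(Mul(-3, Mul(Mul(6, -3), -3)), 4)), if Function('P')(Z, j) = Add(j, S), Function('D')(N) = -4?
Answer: 1076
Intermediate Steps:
Function('P')(Z, j) = Add(-1, j) (Function('P')(Z, j) = Add(j, -1) = Add(-1, j))
Add(Mul(Add(Mul(Add(-2, -4), -2), Mul(Function('P')(Function('D')(-5), -1), 8)), -431), Mul(Mul(-3, Mul(Mul(6, -3), -3)), 4)) = Add(Mul(Add(Mul(Add(-2, -4), -2), Mul(Add(-1, -1), 8)), -431), Mul(Mul(-3, Mul(Mul(6, -3), -3)), 4)) = Add(Mul(Add(Mul(-6, -2), Mul(-2, 8)), -431), Mul(Mul(-3, Mul(-18, -3)), 4)) = Add(Mul(Add(12, -16), -431), Mul(Mul(-3, 54), 4)) = Add(Mul(-4, -431), Mul(-162, 4)) = Add(1724, -648) = 1076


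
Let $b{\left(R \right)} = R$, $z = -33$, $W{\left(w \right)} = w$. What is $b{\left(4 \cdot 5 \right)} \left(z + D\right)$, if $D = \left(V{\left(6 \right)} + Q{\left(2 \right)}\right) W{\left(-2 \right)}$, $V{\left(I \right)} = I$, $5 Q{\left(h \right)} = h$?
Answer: $-916$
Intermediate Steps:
$Q{\left(h \right)} = \frac{h}{5}$
$D = - \frac{64}{5}$ ($D = \left(6 + \frac{1}{5} \cdot 2\right) \left(-2\right) = \left(6 + \frac{2}{5}\right) \left(-2\right) = \frac{32}{5} \left(-2\right) = - \frac{64}{5} \approx -12.8$)
$b{\left(4 \cdot 5 \right)} \left(z + D\right) = 4 \cdot 5 \left(-33 - \frac{64}{5}\right) = 20 \left(- \frac{229}{5}\right) = -916$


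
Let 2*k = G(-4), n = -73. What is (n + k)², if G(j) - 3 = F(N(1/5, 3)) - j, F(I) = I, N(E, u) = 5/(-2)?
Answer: 80089/16 ≈ 5005.6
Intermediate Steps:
N(E, u) = -5/2 (N(E, u) = 5*(-½) = -5/2)
G(j) = ½ - j (G(j) = 3 + (-5/2 - j) = ½ - j)
k = 9/4 (k = (½ - 1*(-4))/2 = (½ + 4)/2 = (½)*(9/2) = 9/4 ≈ 2.2500)
(n + k)² = (-73 + 9/4)² = (-283/4)² = 80089/16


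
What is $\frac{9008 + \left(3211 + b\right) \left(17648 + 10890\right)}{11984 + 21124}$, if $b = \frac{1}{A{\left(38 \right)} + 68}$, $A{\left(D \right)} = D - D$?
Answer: $\frac{3115928153}{1125672} \approx 2768.1$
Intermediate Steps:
$A{\left(D \right)} = 0$
$b = \frac{1}{68}$ ($b = \frac{1}{0 + 68} = \frac{1}{68} \approx 0.014706$)
$\frac{9008 + \left(3211 + b\right) \left(17648 + 10890\right)}{11984 + 21124} = \frac{9008 + \left(3211 + \frac{1}{68}\right) \left(17648 + 10890\right)}{11984 + 21124} = \frac{9008 + \frac{218349}{68} \cdot 28538}{33108} = \left(9008 + \frac{3115621881}{34}\right) \frac{1}{33108} = \frac{3115928153}{34} \cdot \frac{1}{33108} = \frac{3115928153}{1125672}$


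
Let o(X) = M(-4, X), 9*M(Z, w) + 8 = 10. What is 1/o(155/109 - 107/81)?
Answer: 9/2 ≈ 4.5000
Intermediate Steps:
M(Z, w) = 2/9 (M(Z, w) = -8/9 + (⅑)*10 = -8/9 + 10/9 = 2/9)
o(X) = 2/9
1/o(155/109 - 107/81) = 1/(2/9) = 9/2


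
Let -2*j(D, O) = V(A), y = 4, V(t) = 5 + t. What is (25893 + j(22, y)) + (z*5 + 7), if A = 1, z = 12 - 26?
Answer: 25827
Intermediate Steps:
z = -14
j(D, O) = -3 (j(D, O) = -(5 + 1)/2 = -1/2*6 = -3)
(25893 + j(22, y)) + (z*5 + 7) = (25893 - 3) + (-14*5 + 7) = 25890 + (-70 + 7) = 25890 - 63 = 25827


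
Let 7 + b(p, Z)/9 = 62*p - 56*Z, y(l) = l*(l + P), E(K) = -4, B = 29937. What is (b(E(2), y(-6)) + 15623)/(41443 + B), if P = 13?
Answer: 8624/17845 ≈ 0.48327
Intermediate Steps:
y(l) = l*(13 + l) (y(l) = l*(l + 13) = l*(13 + l))
b(p, Z) = -63 - 504*Z + 558*p (b(p, Z) = -63 + 9*(62*p - 56*Z) = -63 + 9*(-56*Z + 62*p) = -63 + (-504*Z + 558*p) = -63 - 504*Z + 558*p)
(b(E(2), y(-6)) + 15623)/(41443 + B) = ((-63 - (-3024)*(13 - 6) + 558*(-4)) + 15623)/(41443 + 29937) = ((-63 - (-3024)*7 - 2232) + 15623)/71380 = ((-63 - 504*(-42) - 2232) + 15623)*(1/71380) = ((-63 + 21168 - 2232) + 15623)*(1/71380) = (18873 + 15623)*(1/71380) = 34496*(1/71380) = 8624/17845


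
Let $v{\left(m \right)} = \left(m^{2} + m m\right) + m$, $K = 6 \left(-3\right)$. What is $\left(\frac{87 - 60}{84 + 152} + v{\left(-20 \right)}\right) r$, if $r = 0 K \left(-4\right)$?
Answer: $0$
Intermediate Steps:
$K = -18$
$r = 0$ ($r = 0 \left(-18\right) \left(-4\right) = 0 \left(-4\right) = 0$)
$v{\left(m \right)} = m + 2 m^{2}$ ($v{\left(m \right)} = \left(m^{2} + m^{2}\right) + m = 2 m^{2} + m = m + 2 m^{2}$)
$\left(\frac{87 - 60}{84 + 152} + v{\left(-20 \right)}\right) r = \left(\frac{87 - 60}{84 + 152} - 20 \left(1 + 2 \left(-20\right)\right)\right) 0 = \left(\frac{27}{236} - 20 \left(1 - 40\right)\right) 0 = \left(27 \cdot \frac{1}{236} - -780\right) 0 = \left(\frac{27}{236} + 780\right) 0 = \frac{184107}{236} \cdot 0 = 0$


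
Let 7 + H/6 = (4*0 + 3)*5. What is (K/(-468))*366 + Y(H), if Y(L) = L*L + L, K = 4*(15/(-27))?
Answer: 826162/351 ≈ 2353.7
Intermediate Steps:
H = 48 (H = -42 + 6*((4*0 + 3)*5) = -42 + 6*((0 + 3)*5) = -42 + 6*(3*5) = -42 + 6*15 = -42 + 90 = 48)
K = -20/9 (K = 4*(15*(-1/27)) = 4*(-5/9) = -20/9 ≈ -2.2222)
Y(L) = L + L² (Y(L) = L² + L = L + L²)
(K/(-468))*366 + Y(H) = -20/9/(-468)*366 + 48*(1 + 48) = -20/9*(-1/468)*366 + 48*49 = (5/1053)*366 + 2352 = 610/351 + 2352 = 826162/351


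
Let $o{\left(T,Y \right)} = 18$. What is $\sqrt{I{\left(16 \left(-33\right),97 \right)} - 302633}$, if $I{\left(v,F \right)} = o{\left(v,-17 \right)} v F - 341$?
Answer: $i \sqrt{1224862} \approx 1106.7 i$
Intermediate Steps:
$I{\left(v,F \right)} = -341 + 18 F v$ ($I{\left(v,F \right)} = 18 v F - 341 = 18 F v - 341 = -341 + 18 F v$)
$\sqrt{I{\left(16 \left(-33\right),97 \right)} - 302633} = \sqrt{\left(-341 + 18 \cdot 97 \cdot 16 \left(-33\right)\right) - 302633} = \sqrt{\left(-341 + 18 \cdot 97 \left(-528\right)\right) - 302633} = \sqrt{\left(-341 - 921888\right) - 302633} = \sqrt{-922229 - 302633} = \sqrt{-1224862} = i \sqrt{1224862}$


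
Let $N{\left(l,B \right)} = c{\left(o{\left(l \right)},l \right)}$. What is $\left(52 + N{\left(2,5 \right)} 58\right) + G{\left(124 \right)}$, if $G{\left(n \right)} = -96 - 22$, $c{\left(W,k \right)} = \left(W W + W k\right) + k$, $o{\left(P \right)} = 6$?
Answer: $2834$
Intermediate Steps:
$c{\left(W,k \right)} = k + W^{2} + W k$ ($c{\left(W,k \right)} = \left(W^{2} + W k\right) + k = k + W^{2} + W k$)
$N{\left(l,B \right)} = 36 + 7 l$ ($N{\left(l,B \right)} = l + 6^{2} + 6 l = l + 36 + 6 l = 36 + 7 l$)
$G{\left(n \right)} = -118$ ($G{\left(n \right)} = -96 - 22 = -118$)
$\left(52 + N{\left(2,5 \right)} 58\right) + G{\left(124 \right)} = \left(52 + \left(36 + 7 \cdot 2\right) 58\right) - 118 = \left(52 + \left(36 + 14\right) 58\right) - 118 = \left(52 + 50 \cdot 58\right) - 118 = \left(52 + 2900\right) - 118 = 2952 - 118 = 2834$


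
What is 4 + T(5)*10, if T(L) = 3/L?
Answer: 10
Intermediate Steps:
4 + T(5)*10 = 4 + (3/5)*10 = 4 + (3*(⅕))*10 = 4 + (⅗)*10 = 4 + 6 = 10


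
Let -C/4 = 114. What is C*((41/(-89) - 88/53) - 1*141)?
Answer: 307846512/4717 ≈ 65263.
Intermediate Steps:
C = -456 (C = -4*114 = -456)
C*((41/(-89) - 88/53) - 1*141) = -456*((41/(-89) - 88/53) - 1*141) = -456*((41*(-1/89) - 88*1/53) - 141) = -456*((-41/89 - 88/53) - 141) = -456*(-10005/4717 - 141) = -456*(-675102/4717) = 307846512/4717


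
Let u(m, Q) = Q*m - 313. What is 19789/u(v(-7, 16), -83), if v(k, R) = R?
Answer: -19789/1641 ≈ -12.059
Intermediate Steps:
u(m, Q) = -313 + Q*m
19789/u(v(-7, 16), -83) = 19789/(-313 - 83*16) = 19789/(-313 - 1328) = 19789/(-1641) = 19789*(-1/1641) = -19789/1641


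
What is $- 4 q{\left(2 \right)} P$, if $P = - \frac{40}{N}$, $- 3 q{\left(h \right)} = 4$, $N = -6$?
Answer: $\frac{320}{9} \approx 35.556$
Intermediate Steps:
$q{\left(h \right)} = - \frac{4}{3}$ ($q{\left(h \right)} = \left(- \frac{1}{3}\right) 4 = - \frac{4}{3}$)
$P = \frac{20}{3}$ ($P = - \frac{40}{-6} = \left(-40\right) \left(- \frac{1}{6}\right) = \frac{20}{3} \approx 6.6667$)
$- 4 q{\left(2 \right)} P = \left(-4\right) \left(- \frac{4}{3}\right) \frac{20}{3} = \frac{16}{3} \cdot \frac{20}{3} = \frac{320}{9}$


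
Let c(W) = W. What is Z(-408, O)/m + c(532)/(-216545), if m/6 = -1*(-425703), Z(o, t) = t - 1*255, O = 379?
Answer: -95142314/39507366915 ≈ -0.0024082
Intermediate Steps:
Z(o, t) = -255 + t (Z(o, t) = t - 255 = -255 + t)
m = 2554218 (m = 6*(-1*(-425703)) = 6*425703 = 2554218)
Z(-408, O)/m + c(532)/(-216545) = (-255 + 379)/2554218 + 532/(-216545) = 124*(1/2554218) + 532*(-1/216545) = 62/1277109 - 76/30935 = -95142314/39507366915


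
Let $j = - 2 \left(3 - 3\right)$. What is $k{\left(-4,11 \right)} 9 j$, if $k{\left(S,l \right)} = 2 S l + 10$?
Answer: $0$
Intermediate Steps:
$k{\left(S,l \right)} = 10 + 2 S l$ ($k{\left(S,l \right)} = 2 S l + 10 = 10 + 2 S l$)
$j = 0$ ($j = \left(-2\right) 0 = 0$)
$k{\left(-4,11 \right)} 9 j = \left(10 + 2 \left(-4\right) 11\right) 9 \cdot 0 = \left(10 - 88\right) 9 \cdot 0 = \left(-78\right) 9 \cdot 0 = \left(-702\right) 0 = 0$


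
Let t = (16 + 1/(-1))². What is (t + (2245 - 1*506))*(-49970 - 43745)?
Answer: -184056260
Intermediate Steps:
t = 225 (t = (16 - 1)² = 15² = 225)
(t + (2245 - 1*506))*(-49970 - 43745) = (225 + (2245 - 1*506))*(-49970 - 43745) = (225 + (2245 - 506))*(-93715) = (225 + 1739)*(-93715) = 1964*(-93715) = -184056260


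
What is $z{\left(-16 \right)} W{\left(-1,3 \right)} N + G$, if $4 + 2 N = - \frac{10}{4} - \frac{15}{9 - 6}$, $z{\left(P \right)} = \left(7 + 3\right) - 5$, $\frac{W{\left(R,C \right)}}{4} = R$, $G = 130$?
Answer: $245$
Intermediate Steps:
$W{\left(R,C \right)} = 4 R$
$z{\left(P \right)} = 5$ ($z{\left(P \right)} = 10 - 5 = 5$)
$N = - \frac{23}{4}$ ($N = -2 + \frac{- \frac{10}{4} - \frac{15}{9 - 6}}{2} = -2 + \frac{\left(-10\right) \frac{1}{4} - \frac{15}{3}}{2} = -2 + \frac{- \frac{5}{2} - 5}{2} = -2 + \frac{1}{2} \left(- \frac{15}{2}\right) = -2 - \frac{15}{4} = - \frac{23}{4} \approx -5.75$)
$z{\left(-16 \right)} W{\left(-1,3 \right)} N + G = 5 \cdot 4 \left(-1\right) \left(- \frac{23}{4}\right) + 130 = 5 \left(\left(-4\right) \left(- \frac{23}{4}\right)\right) + 130 = 5 \cdot 23 + 130 = 115 + 130 = 245$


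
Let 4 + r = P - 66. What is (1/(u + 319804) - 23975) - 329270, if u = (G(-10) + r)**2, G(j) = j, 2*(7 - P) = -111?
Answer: -452309381041/1280441 ≈ -3.5325e+5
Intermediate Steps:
P = 125/2 (P = 7 - 1/2*(-111) = 7 + 111/2 = 125/2 ≈ 62.500)
r = -15/2 (r = -4 + (125/2 - 66) = -4 - 7/2 = -15/2 ≈ -7.5000)
u = 1225/4 (u = (-10 - 15/2)**2 = (-35/2)**2 = 1225/4 ≈ 306.25)
(1/(u + 319804) - 23975) - 329270 = (1/(1225/4 + 319804) - 23975) - 329270 = (1/(1280441/4) - 23975) - 329270 = (4/1280441 - 23975) - 329270 = -30698572971/1280441 - 329270 = -452309381041/1280441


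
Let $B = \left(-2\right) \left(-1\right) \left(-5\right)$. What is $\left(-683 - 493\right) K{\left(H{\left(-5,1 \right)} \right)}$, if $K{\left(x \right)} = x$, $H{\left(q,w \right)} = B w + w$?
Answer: $10584$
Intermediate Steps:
$B = -10$ ($B = 2 \left(-5\right) = -10$)
$H{\left(q,w \right)} = - 9 w$ ($H{\left(q,w \right)} = - 10 w + w = - 9 w$)
$\left(-683 - 493\right) K{\left(H{\left(-5,1 \right)} \right)} = \left(-683 - 493\right) \left(\left(-9\right) 1\right) = \left(-683 - 493\right) \left(-9\right) = \left(-1176\right) \left(-9\right) = 10584$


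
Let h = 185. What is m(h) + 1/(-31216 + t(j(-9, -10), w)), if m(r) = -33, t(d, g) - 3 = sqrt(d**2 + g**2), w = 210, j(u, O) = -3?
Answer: -2472990061/74939020 - 3*sqrt(29)/74939020 ≈ -33.000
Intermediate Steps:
t(d, g) = 3 + sqrt(d**2 + g**2)
m(h) + 1/(-31216 + t(j(-9, -10), w)) = -33 + 1/(-31216 + (3 + sqrt((-3)**2 + 210**2))) = -33 + 1/(-31216 + (3 + sqrt(9 + 44100))) = -33 + 1/(-31216 + (3 + sqrt(44109))) = -33 + 1/(-31216 + (3 + 39*sqrt(29))) = -33 + 1/(-31213 + 39*sqrt(29))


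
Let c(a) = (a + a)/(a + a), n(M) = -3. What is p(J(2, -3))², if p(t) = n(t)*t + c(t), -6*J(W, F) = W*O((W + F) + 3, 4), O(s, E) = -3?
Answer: 4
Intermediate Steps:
c(a) = 1 (c(a) = (2*a)/((2*a)) = (2*a)*(1/(2*a)) = 1)
J(W, F) = W/2 (J(W, F) = -W*(-3)/6 = -(-1)*W/2 = W/2)
p(t) = 1 - 3*t (p(t) = -3*t + 1 = 1 - 3*t)
p(J(2, -3))² = (1 - 3*2/2)² = (1 - 3*1)² = (1 - 3)² = (-2)² = 4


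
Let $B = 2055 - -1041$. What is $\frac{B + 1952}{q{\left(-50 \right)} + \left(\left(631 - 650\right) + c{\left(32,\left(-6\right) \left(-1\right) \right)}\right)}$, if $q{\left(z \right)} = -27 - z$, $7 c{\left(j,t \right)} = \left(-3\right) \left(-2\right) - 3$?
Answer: $\frac{35336}{31} \approx 1139.9$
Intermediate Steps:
$c{\left(j,t \right)} = \frac{3}{7}$ ($c{\left(j,t \right)} = \frac{\left(-3\right) \left(-2\right) - 3}{7} = \frac{6 - 3}{7} = \frac{1}{7} \cdot 3 = \frac{3}{7}$)
$B = 3096$ ($B = 2055 + 1041 = 3096$)
$\frac{B + 1952}{q{\left(-50 \right)} + \left(\left(631 - 650\right) + c{\left(32,\left(-6\right) \left(-1\right) \right)}\right)} = \frac{3096 + 1952}{\left(-27 - -50\right) + \left(\left(631 - 650\right) + \frac{3}{7}\right)} = \frac{5048}{\left(-27 + 50\right) + \left(-19 + \frac{3}{7}\right)} = \frac{5048}{23 - \frac{130}{7}} = \frac{5048}{\frac{31}{7}} = 5048 \cdot \frac{7}{31} = \frac{35336}{31}$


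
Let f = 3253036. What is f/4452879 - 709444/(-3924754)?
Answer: 7963217171210/8738227333383 ≈ 0.91131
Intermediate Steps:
f/4452879 - 709444/(-3924754) = 3253036/4452879 - 709444/(-3924754) = 3253036*(1/4452879) - 709444*(-1/3924754) = 3253036/4452879 + 354722/1962377 = 7963217171210/8738227333383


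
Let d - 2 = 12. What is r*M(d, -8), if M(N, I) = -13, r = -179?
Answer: 2327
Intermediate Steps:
d = 14 (d = 2 + 12 = 14)
r*M(d, -8) = -179*(-13) = 2327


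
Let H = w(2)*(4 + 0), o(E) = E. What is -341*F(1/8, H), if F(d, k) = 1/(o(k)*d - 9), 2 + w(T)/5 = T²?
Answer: 341/4 ≈ 85.250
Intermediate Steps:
w(T) = -10 + 5*T²
H = 40 (H = (-10 + 5*2²)*(4 + 0) = (-10 + 5*4)*4 = (-10 + 20)*4 = 10*4 = 40)
F(d, k) = 1/(-9 + d*k) (F(d, k) = 1/(k*d - 9) = 1/(d*k - 9) = 1/(-9 + d*k))
-341*F(1/8, H) = -341/(-9 + 40/8) = -341/(-9 + (⅛)*40) = -341/(-9 + 5) = -341/(-4) = -341*(-¼) = 341/4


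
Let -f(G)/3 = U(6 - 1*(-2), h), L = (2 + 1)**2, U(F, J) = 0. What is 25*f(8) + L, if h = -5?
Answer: 9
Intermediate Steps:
L = 9 (L = 3**2 = 9)
f(G) = 0 (f(G) = -3*0 = 0)
25*f(8) + L = 25*0 + 9 = 0 + 9 = 9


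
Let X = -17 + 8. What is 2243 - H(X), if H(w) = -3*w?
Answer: 2216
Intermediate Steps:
X = -9
2243 - H(X) = 2243 - (-3)*(-9) = 2243 - 1*27 = 2243 - 27 = 2216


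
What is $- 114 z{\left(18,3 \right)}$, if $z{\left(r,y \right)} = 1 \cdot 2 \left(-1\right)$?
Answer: $228$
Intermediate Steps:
$z{\left(r,y \right)} = -2$ ($z{\left(r,y \right)} = 2 \left(-1\right) = -2$)
$- 114 z{\left(18,3 \right)} = \left(-114\right) \left(-2\right) = 228$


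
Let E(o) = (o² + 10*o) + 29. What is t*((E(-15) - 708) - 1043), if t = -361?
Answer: 594567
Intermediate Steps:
E(o) = 29 + o² + 10*o
t*((E(-15) - 708) - 1043) = -361*(((29 + (-15)² + 10*(-15)) - 708) - 1043) = -361*(((29 + 225 - 150) - 708) - 1043) = -361*((104 - 708) - 1043) = -361*(-604 - 1043) = -361*(-1647) = 594567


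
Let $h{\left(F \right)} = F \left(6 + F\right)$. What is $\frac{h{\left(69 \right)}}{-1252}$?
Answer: $- \frac{5175}{1252} \approx -4.1334$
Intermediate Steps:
$\frac{h{\left(69 \right)}}{-1252} = \frac{69 \left(6 + 69\right)}{-1252} = 69 \cdot 75 \left(- \frac{1}{1252}\right) = 5175 \left(- \frac{1}{1252}\right) = - \frac{5175}{1252}$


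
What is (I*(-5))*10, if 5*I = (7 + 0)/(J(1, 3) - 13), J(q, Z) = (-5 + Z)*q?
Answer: 14/3 ≈ 4.6667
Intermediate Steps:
J(q, Z) = q*(-5 + Z)
I = -7/75 (I = ((7 + 0)/(1*(-5 + 3) - 13))/5 = (7/(1*(-2) - 13))/5 = (7/(-2 - 13))/5 = (7/(-15))/5 = (7*(-1/15))/5 = (1/5)*(-7/15) = -7/75 ≈ -0.093333)
(I*(-5))*10 = -7/75*(-5)*10 = (7/15)*10 = 14/3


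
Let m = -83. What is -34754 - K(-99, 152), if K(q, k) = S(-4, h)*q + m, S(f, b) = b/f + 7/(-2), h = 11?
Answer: -141159/4 ≈ -35290.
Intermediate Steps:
S(f, b) = -7/2 + b/f (S(f, b) = b/f + 7*(-1/2) = b/f - 7/2 = -7/2 + b/f)
K(q, k) = -83 - 25*q/4 (K(q, k) = (-7/2 + 11/(-4))*q - 83 = (-7/2 + 11*(-1/4))*q - 83 = (-7/2 - 11/4)*q - 83 = -25*q/4 - 83 = -83 - 25*q/4)
-34754 - K(-99, 152) = -34754 - (-83 - 25/4*(-99)) = -34754 - (-83 + 2475/4) = -34754 - 1*2143/4 = -34754 - 2143/4 = -141159/4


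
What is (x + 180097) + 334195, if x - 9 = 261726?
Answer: 776027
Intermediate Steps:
x = 261735 (x = 9 + 261726 = 261735)
(x + 180097) + 334195 = (261735 + 180097) + 334195 = 441832 + 334195 = 776027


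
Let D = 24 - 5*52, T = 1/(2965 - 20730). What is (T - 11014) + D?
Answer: -199856251/17765 ≈ -11250.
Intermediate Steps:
T = -1/17765 (T = 1/(-17765) = -1/17765 ≈ -5.6290e-5)
D = -236 (D = 24 - 260 = -236)
(T - 11014) + D = (-1/17765 - 11014) - 236 = -195663711/17765 - 236 = -199856251/17765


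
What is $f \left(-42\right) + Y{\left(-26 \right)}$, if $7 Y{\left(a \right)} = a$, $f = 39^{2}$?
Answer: $- \frac{447200}{7} \approx -63886.0$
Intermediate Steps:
$f = 1521$
$Y{\left(a \right)} = \frac{a}{7}$
$f \left(-42\right) + Y{\left(-26 \right)} = 1521 \left(-42\right) + \frac{1}{7} \left(-26\right) = -63882 - \frac{26}{7} = - \frac{447200}{7}$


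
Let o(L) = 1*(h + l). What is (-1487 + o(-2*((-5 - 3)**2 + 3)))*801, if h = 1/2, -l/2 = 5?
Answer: -2397393/2 ≈ -1.1987e+6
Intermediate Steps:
l = -10 (l = -2*5 = -10)
h = 1/2 ≈ 0.50000
o(L) = -19/2 (o(L) = 1*(1/2 - 10) = 1*(-19/2) = -19/2)
(-1487 + o(-2*((-5 - 3)**2 + 3)))*801 = (-1487 - 19/2)*801 = -2993/2*801 = -2397393/2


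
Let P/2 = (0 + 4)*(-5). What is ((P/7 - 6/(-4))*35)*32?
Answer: -4720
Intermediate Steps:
P = -40 (P = 2*((0 + 4)*(-5)) = 2*(4*(-5)) = 2*(-20) = -40)
((P/7 - 6/(-4))*35)*32 = ((-40/7 - 6/(-4))*35)*32 = ((-40*⅐ - 6*(-¼))*35)*32 = ((-40/7 + 3/2)*35)*32 = -59/14*35*32 = -295/2*32 = -4720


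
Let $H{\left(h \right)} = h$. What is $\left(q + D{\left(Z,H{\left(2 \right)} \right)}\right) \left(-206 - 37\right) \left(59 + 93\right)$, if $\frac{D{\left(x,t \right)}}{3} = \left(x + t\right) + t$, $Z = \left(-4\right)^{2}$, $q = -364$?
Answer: $11228544$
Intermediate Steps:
$Z = 16$
$D{\left(x,t \right)} = 3 x + 6 t$ ($D{\left(x,t \right)} = 3 \left(\left(x + t\right) + t\right) = 3 \left(\left(t + x\right) + t\right) = 3 \left(x + 2 t\right) = 3 x + 6 t$)
$\left(q + D{\left(Z,H{\left(2 \right)} \right)}\right) \left(-206 - 37\right) \left(59 + 93\right) = \left(-364 + \left(3 \cdot 16 + 6 \cdot 2\right)\right) \left(-206 - 37\right) \left(59 + 93\right) = \left(-364 + \left(48 + 12\right)\right) \left(\left(-243\right) 152\right) = \left(-364 + 60\right) \left(-36936\right) = \left(-304\right) \left(-36936\right) = 11228544$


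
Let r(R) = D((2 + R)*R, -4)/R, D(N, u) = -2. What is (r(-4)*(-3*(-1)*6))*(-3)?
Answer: -27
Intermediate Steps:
r(R) = -2/R
(r(-4)*(-3*(-1)*6))*(-3) = ((-2/(-4))*(-3*(-1)*6))*(-3) = ((-2*(-¼))*(3*6))*(-3) = ((½)*18)*(-3) = 9*(-3) = -27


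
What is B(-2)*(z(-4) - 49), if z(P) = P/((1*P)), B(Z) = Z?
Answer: 96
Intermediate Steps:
z(P) = 1 (z(P) = P/P = 1)
B(-2)*(z(-4) - 49) = -2*(1 - 49) = -2*(-48) = 96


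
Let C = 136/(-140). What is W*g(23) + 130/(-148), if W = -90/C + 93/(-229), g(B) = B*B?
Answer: 14056840679/288082 ≈ 48795.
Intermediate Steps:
g(B) = B²
C = -34/35 (C = 136*(-1/140) = -34/35 ≈ -0.97143)
W = 359094/3893 (W = -90/(-34/35) + 93/(-229) = -90*(-35/34) + 93*(-1/229) = 1575/17 - 93/229 = 359094/3893 ≈ 92.241)
W*g(23) + 130/(-148) = (359094/3893)*23² + 130/(-148) = (359094/3893)*529 + 130*(-1/148) = 189960726/3893 - 65/74 = 14056840679/288082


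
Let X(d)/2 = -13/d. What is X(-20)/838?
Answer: 13/8380 ≈ 0.0015513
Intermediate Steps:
X(d) = -26/d (X(d) = 2*(-13/d) = -26/d)
X(-20)/838 = -26/(-20)/838 = -26*(-1/20)*(1/838) = (13/10)*(1/838) = 13/8380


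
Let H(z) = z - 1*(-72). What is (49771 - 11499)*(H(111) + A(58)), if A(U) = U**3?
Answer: 7474330240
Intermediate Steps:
H(z) = 72 + z (H(z) = z + 72 = 72 + z)
(49771 - 11499)*(H(111) + A(58)) = (49771 - 11499)*((72 + 111) + 58**3) = 38272*(183 + 195112) = 38272*195295 = 7474330240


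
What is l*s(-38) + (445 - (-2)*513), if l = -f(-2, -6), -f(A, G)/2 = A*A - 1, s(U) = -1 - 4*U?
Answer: 2377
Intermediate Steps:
f(A, G) = 2 - 2*A**2 (f(A, G) = -2*(A*A - 1) = -2*(A**2 - 1) = -2*(-1 + A**2) = 2 - 2*A**2)
l = 6 (l = -(2 - 2*(-2)**2) = -(2 - 2*4) = -(2 - 8) = -1*(-6) = 6)
l*s(-38) + (445 - (-2)*513) = 6*(-1 - 4*(-38)) + (445 - (-2)*513) = 6*(-1 + 152) + (445 - 1*(-1026)) = 6*151 + (445 + 1026) = 906 + 1471 = 2377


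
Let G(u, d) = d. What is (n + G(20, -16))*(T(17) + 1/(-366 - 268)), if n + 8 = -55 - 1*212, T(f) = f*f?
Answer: -53318475/634 ≈ -84099.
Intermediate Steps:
T(f) = f²
n = -275 (n = -8 + (-55 - 1*212) = -8 + (-55 - 212) = -8 - 267 = -275)
(n + G(20, -16))*(T(17) + 1/(-366 - 268)) = (-275 - 16)*(17² + 1/(-366 - 268)) = -291*(289 + 1/(-634)) = -291*(289 - 1/634) = -291*183225/634 = -53318475/634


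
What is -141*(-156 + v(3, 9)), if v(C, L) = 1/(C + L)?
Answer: 87937/4 ≈ 21984.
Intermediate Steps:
-141*(-156 + v(3, 9)) = -141*(-156 + 1/(3 + 9)) = -141*(-156 + 1/12) = -141*(-1871/12) = 87937/4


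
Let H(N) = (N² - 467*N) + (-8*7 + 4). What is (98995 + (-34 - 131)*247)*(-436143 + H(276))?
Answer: -28474176640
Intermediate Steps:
H(N) = -52 + N² - 467*N (H(N) = (N² - 467*N) + (-56 + 4) = (N² - 467*N) - 52 = -52 + N² - 467*N)
(98995 + (-34 - 131)*247)*(-436143 + H(276)) = (98995 + (-34 - 131)*247)*(-436143 + (-52 + 276² - 467*276)) = (98995 - 165*247)*(-436143 + (-52 + 76176 - 128892)) = (98995 - 40755)*(-436143 - 52768) = 58240*(-488911) = -28474176640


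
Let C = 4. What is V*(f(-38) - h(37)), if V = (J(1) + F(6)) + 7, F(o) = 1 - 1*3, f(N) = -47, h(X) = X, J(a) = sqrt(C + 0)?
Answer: -588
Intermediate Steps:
J(a) = 2 (J(a) = sqrt(4 + 0) = sqrt(4) = 2)
F(o) = -2 (F(o) = 1 - 3 = -2)
V = 7 (V = (2 - 2) + 7 = 0 + 7 = 7)
V*(f(-38) - h(37)) = 7*(-47 - 1*37) = 7*(-47 - 37) = 7*(-84) = -588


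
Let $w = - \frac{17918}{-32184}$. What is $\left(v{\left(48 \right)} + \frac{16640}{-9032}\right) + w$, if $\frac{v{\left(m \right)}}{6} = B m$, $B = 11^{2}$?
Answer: $\frac{633090507415}{18167868} \approx 34847.0$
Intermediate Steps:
$B = 121$
$w = \frac{8959}{16092}$ ($w = \left(-17918\right) \left(- \frac{1}{32184}\right) = \frac{8959}{16092} \approx 0.55674$)
$v{\left(m \right)} = 726 m$ ($v{\left(m \right)} = 6 \cdot 121 m = 726 m$)
$\left(v{\left(48 \right)} + \frac{16640}{-9032}\right) + w = \left(726 \cdot 48 + \frac{16640}{-9032}\right) + \frac{8959}{16092} = \left(34848 + 16640 \left(- \frac{1}{9032}\right)\right) + \frac{8959}{16092} = \left(34848 - \frac{2080}{1129}\right) + \frac{8959}{16092} = \frac{39341312}{1129} + \frac{8959}{16092} = \frac{633090507415}{18167868}$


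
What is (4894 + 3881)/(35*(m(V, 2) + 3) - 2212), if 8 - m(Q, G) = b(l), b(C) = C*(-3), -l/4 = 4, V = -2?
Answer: -2925/1169 ≈ -2.5021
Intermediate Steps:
l = -16 (l = -4*4 = -16)
b(C) = -3*C
m(Q, G) = -40 (m(Q, G) = 8 - (-3)*(-16) = 8 - 1*48 = 8 - 48 = -40)
(4894 + 3881)/(35*(m(V, 2) + 3) - 2212) = (4894 + 3881)/(35*(-40 + 3) - 2212) = 8775/(35*(-37) - 2212) = 8775/(-1295 - 2212) = 8775/(-3507) = 8775*(-1/3507) = -2925/1169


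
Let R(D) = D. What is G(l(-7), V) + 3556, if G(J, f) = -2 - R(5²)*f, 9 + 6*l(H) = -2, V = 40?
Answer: 2554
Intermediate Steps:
l(H) = -11/6 (l(H) = -3/2 + (⅙)*(-2) = -3/2 - ⅓ = -11/6)
G(J, f) = -2 - 25*f (G(J, f) = -2 - 5²*f = -2 - 25*f)
G(l(-7), V) + 3556 = (-2 - 25*40) + 3556 = (-2 - 1000) + 3556 = -1002 + 3556 = 2554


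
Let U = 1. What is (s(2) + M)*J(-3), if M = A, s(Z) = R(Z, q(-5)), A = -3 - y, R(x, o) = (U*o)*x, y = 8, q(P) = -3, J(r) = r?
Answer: 51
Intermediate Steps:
R(x, o) = o*x (R(x, o) = (1*o)*x = o*x)
A = -11 (A = -3 - 1*8 = -3 - 8 = -11)
s(Z) = -3*Z
M = -11
(s(2) + M)*J(-3) = (-3*2 - 11)*(-3) = (-6 - 11)*(-3) = -17*(-3) = 51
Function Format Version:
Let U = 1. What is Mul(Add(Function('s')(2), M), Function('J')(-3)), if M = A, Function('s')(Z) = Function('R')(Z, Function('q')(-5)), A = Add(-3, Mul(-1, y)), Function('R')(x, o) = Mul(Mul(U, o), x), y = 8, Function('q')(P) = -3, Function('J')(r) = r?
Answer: 51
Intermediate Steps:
Function('R')(x, o) = Mul(o, x) (Function('R')(x, o) = Mul(Mul(1, o), x) = Mul(o, x))
A = -11 (A = Add(-3, Mul(-1, 8)) = Add(-3, -8) = -11)
Function('s')(Z) = Mul(-3, Z)
M = -11
Mul(Add(Function('s')(2), M), Function('J')(-3)) = Mul(Add(Mul(-3, 2), -11), -3) = Mul(Add(-6, -11), -3) = Mul(-17, -3) = 51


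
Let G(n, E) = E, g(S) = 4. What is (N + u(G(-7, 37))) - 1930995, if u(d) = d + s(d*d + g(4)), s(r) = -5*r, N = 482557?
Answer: -1455266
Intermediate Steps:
u(d) = -20 + d - 5*d**2 (u(d) = d - 5*(d*d + 4) = d - 5*(d**2 + 4) = d - 5*(4 + d**2) = d + (-20 - 5*d**2) = -20 + d - 5*d**2)
(N + u(G(-7, 37))) - 1930995 = (482557 + (-20 + 37 - 5*37**2)) - 1930995 = (482557 + (-20 + 37 - 5*1369)) - 1930995 = (482557 + (-20 + 37 - 6845)) - 1930995 = (482557 - 6828) - 1930995 = 475729 - 1930995 = -1455266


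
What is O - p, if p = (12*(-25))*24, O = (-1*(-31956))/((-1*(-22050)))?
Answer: 26465326/3675 ≈ 7201.5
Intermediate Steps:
O = 5326/3675 (O = 31956/22050 = 31956*(1/22050) = 5326/3675 ≈ 1.4493)
p = -7200 (p = -300*24 = -7200)
O - p = 5326/3675 - 1*(-7200) = 5326/3675 + 7200 = 26465326/3675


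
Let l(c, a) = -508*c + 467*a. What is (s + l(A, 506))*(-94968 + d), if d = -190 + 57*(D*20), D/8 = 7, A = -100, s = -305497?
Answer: 576094610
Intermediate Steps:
D = 56 (D = 8*7 = 56)
d = 63650 (d = -190 + 57*(56*20) = -190 + 57*1120 = -190 + 63840 = 63650)
(s + l(A, 506))*(-94968 + d) = (-305497 + (-508*(-100) + 467*506))*(-94968 + 63650) = (-305497 + (50800 + 236302))*(-31318) = (-305497 + 287102)*(-31318) = -18395*(-31318) = 576094610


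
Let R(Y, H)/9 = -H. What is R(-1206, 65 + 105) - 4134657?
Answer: -4136187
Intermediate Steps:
R(Y, H) = -9*H (R(Y, H) = 9*(-H) = -9*H)
R(-1206, 65 + 105) - 4134657 = -9*(65 + 105) - 4134657 = -9*170 - 4134657 = -1530 - 4134657 = -4136187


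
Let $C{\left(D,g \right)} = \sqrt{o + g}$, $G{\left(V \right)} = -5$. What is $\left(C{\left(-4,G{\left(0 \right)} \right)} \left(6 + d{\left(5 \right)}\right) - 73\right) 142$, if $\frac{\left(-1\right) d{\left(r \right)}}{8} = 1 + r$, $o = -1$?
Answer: $-10366 - 5964 i \sqrt{6} \approx -10366.0 - 14609.0 i$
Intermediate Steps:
$C{\left(D,g \right)} = \sqrt{-1 + g}$
$d{\left(r \right)} = -8 - 8 r$ ($d{\left(r \right)} = - 8 \left(1 + r\right) = -8 - 8 r$)
$\left(C{\left(-4,G{\left(0 \right)} \right)} \left(6 + d{\left(5 \right)}\right) - 73\right) 142 = \left(\sqrt{-1 - 5} \left(6 - 48\right) - 73\right) 142 = \left(\sqrt{-6} \left(6 - 48\right) - 73\right) 142 = \left(i \sqrt{6} \left(6 - 48\right) - 73\right) 142 = \left(i \sqrt{6} \left(-42\right) - 73\right) 142 = \left(- 42 i \sqrt{6} - 73\right) 142 = \left(-73 - 42 i \sqrt{6}\right) 142 = -10366 - 5964 i \sqrt{6}$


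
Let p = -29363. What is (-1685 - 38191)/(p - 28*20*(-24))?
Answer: 39876/15923 ≈ 2.5043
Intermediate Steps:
(-1685 - 38191)/(p - 28*20*(-24)) = (-1685 - 38191)/(-29363 - 28*20*(-24)) = -39876/(-29363 - 560*(-24)) = -39876/(-29363 + 13440) = -39876/(-15923) = -39876*(-1/15923) = 39876/15923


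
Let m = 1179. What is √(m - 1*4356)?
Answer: 3*I*√353 ≈ 56.365*I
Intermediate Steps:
√(m - 1*4356) = √(1179 - 1*4356) = √(1179 - 4356) = √(-3177) = 3*I*√353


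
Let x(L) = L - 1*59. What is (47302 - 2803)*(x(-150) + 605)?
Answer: 17621604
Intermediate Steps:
x(L) = -59 + L (x(L) = L - 59 = -59 + L)
(47302 - 2803)*(x(-150) + 605) = (47302 - 2803)*((-59 - 150) + 605) = 44499*(-209 + 605) = 44499*396 = 17621604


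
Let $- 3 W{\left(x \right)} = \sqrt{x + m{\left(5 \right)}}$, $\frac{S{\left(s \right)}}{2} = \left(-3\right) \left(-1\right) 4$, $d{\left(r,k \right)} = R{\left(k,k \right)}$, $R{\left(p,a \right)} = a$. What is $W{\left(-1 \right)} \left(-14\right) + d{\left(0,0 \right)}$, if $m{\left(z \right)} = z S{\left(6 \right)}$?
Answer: $\frac{14 \sqrt{119}}{3} \approx 50.907$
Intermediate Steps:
$d{\left(r,k \right)} = k$
$S{\left(s \right)} = 24$ ($S{\left(s \right)} = 2 \left(-3\right) \left(-1\right) 4 = 2 \cdot 3 \cdot 4 = 2 \cdot 12 = 24$)
$m{\left(z \right)} = 24 z$ ($m{\left(z \right)} = z 24 = 24 z$)
$W{\left(x \right)} = - \frac{\sqrt{120 + x}}{3}$ ($W{\left(x \right)} = - \frac{\sqrt{x + 24 \cdot 5}}{3} = - \frac{\sqrt{x + 120}}{3} = - \frac{\sqrt{120 + x}}{3}$)
$W{\left(-1 \right)} \left(-14\right) + d{\left(0,0 \right)} = - \frac{\sqrt{120 - 1}}{3} \left(-14\right) + 0 = - \frac{\sqrt{119}}{3} \left(-14\right) + 0 = \frac{14 \sqrt{119}}{3} + 0 = \frac{14 \sqrt{119}}{3}$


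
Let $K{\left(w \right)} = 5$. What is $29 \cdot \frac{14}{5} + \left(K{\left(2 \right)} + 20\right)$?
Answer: $\frac{531}{5} \approx 106.2$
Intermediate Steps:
$29 \cdot \frac{14}{5} + \left(K{\left(2 \right)} + 20\right) = 29 \cdot \frac{14}{5} + \left(5 + 20\right) = 29 \cdot 14 \cdot \frac{1}{5} + 25 = 29 \cdot \frac{14}{5} + 25 = \frac{406}{5} + 25 = \frac{531}{5}$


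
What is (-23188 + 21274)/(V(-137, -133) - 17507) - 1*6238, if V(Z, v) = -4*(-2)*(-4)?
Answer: -109406368/17539 ≈ -6237.9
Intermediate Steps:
V(Z, v) = -32 (V(Z, v) = 8*(-4) = -32)
(-23188 + 21274)/(V(-137, -133) - 17507) - 1*6238 = (-23188 + 21274)/(-32 - 17507) - 1*6238 = -1914/(-17539) - 6238 = -1914*(-1/17539) - 6238 = 1914/17539 - 6238 = -109406368/17539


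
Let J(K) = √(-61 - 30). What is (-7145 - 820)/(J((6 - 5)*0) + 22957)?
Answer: -36570501/105404788 + 1593*I*√91/105404788 ≈ -0.34695 + 0.00014417*I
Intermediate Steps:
J(K) = I*√91 (J(K) = √(-91) = I*√91)
(-7145 - 820)/(J((6 - 5)*0) + 22957) = (-7145 - 820)/(I*√91 + 22957) = -7965/(22957 + I*√91)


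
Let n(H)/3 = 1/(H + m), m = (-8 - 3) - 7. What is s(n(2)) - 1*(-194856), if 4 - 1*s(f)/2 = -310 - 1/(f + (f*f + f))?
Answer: 17006596/87 ≈ 1.9548e+5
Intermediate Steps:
m = -18 (m = -11 - 7 = -18)
n(H) = 3/(-18 + H) (n(H) = 3/(H - 18) = 3/(-18 + H))
s(f) = 628 + 2/(f**2 + 2*f) (s(f) = 8 - 2*(-310 - 1/(f + (f*f + f))) = 8 - 2*(-310 - 1/(f + (f**2 + f))) = 8 - 2*(-310 - 1/(f + (f + f**2))) = 8 - 2*(-310 - 1/(f**2 + 2*f)) = 8 + (620 + 2/(f**2 + 2*f)) = 628 + 2/(f**2 + 2*f))
s(n(2)) - 1*(-194856) = 2*(1 + 314*(3/(-18 + 2))**2 + 628*(3/(-18 + 2)))/(((3/(-18 + 2)))*(2 + 3/(-18 + 2))) - 1*(-194856) = 2*(1 + 314*(3/(-16))**2 + 628*(3/(-16)))/(((3/(-16)))*(2 + 3/(-16))) + 194856 = 2*(1 + 314*(3*(-1/16))**2 + 628*(3*(-1/16)))/(((3*(-1/16)))*(2 + 3*(-1/16))) + 194856 = 2*(1 + 314*(-3/16)**2 + 628*(-3/16))/((-3/16)*(2 - 3/16)) + 194856 = 2*(-16/3)*(1 + 314*(9/256) - 471/4)/(29/16) + 194856 = 2*(-16/3)*(16/29)*(1 + 1413/128 - 471/4) + 194856 = 2*(-16/3)*(16/29)*(-13531/128) + 194856 = 54124/87 + 194856 = 17006596/87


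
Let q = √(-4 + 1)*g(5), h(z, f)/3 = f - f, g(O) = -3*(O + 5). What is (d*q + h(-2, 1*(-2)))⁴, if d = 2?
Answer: 116640000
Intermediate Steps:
g(O) = -15 - 3*O (g(O) = -3*(5 + O) = -15 - 3*O)
h(z, f) = 0 (h(z, f) = 3*(f - f) = 3*0 = 0)
q = -30*I*√3 (q = √(-4 + 1)*(-15 - 3*5) = √(-3)*(-15 - 15) = (I*√3)*(-30) = -30*I*√3 ≈ -51.962*I)
(d*q + h(-2, 1*(-2)))⁴ = (2*(-30*I*√3) + 0)⁴ = (-60*I*√3 + 0)⁴ = (-60*I*√3)⁴ = 116640000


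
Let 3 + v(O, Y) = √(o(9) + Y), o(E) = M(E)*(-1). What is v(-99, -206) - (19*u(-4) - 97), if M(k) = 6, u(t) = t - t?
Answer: 94 + 2*I*√53 ≈ 94.0 + 14.56*I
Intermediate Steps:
u(t) = 0
o(E) = -6 (o(E) = 6*(-1) = -6)
v(O, Y) = -3 + √(-6 + Y)
v(-99, -206) - (19*u(-4) - 97) = (-3 + √(-6 - 206)) - (19*0 - 97) = (-3 + √(-212)) - (0 - 97) = (-3 + 2*I*√53) - 1*(-97) = (-3 + 2*I*√53) + 97 = 94 + 2*I*√53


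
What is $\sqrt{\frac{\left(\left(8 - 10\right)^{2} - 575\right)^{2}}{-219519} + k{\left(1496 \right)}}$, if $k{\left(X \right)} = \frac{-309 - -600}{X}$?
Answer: $\frac{i \sqrt{3866707981743838}}{54733404} \approx 1.1361 i$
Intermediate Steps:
$k{\left(X \right)} = \frac{291}{X}$ ($k{\left(X \right)} = \frac{-309 + 600}{X} = \frac{291}{X}$)
$\sqrt{\frac{\left(\left(8 - 10\right)^{2} - 575\right)^{2}}{-219519} + k{\left(1496 \right)}} = \sqrt{\frac{\left(\left(8 - 10\right)^{2} - 575\right)^{2}}{-219519} + \frac{291}{1496}} = \sqrt{\left(\left(-2\right)^{2} - 575\right)^{2} \left(- \frac{1}{219519}\right) + 291 \cdot \frac{1}{1496}} = \sqrt{\left(4 - 575\right)^{2} \left(- \frac{1}{219519}\right) + \frac{291}{1496}} = \sqrt{\left(-571\right)^{2} \left(- \frac{1}{219519}\right) + \frac{291}{1496}} = \sqrt{326041 \left(- \frac{1}{219519}\right) + \frac{291}{1496}} = \sqrt{- \frac{326041}{219519} + \frac{291}{1496}} = \sqrt{- \frac{423877307}{328400424}} = \frac{i \sqrt{3866707981743838}}{54733404}$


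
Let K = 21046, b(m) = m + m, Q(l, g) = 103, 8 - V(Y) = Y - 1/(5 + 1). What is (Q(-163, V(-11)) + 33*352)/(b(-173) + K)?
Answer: 11719/20700 ≈ 0.56614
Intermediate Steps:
V(Y) = 49/6 - Y (V(Y) = 8 - (Y - 1/(5 + 1)) = 8 - (Y - 1/6) = 8 - (Y - 1*⅙) = 8 - (Y - ⅙) = 8 - (-⅙ + Y) = 8 + (⅙ - Y) = 49/6 - Y)
b(m) = 2*m
(Q(-163, V(-11)) + 33*352)/(b(-173) + K) = (103 + 33*352)/(2*(-173) + 21046) = (103 + 11616)/(-346 + 21046) = 11719/20700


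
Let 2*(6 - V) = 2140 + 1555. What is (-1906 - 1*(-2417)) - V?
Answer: 4705/2 ≈ 2352.5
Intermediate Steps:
V = -3683/2 (V = 6 - (2140 + 1555)/2 = 6 - ½*3695 = 6 - 3695/2 = -3683/2 ≈ -1841.5)
(-1906 - 1*(-2417)) - V = (-1906 - 1*(-2417)) - 1*(-3683/2) = (-1906 + 2417) + 3683/2 = 511 + 3683/2 = 4705/2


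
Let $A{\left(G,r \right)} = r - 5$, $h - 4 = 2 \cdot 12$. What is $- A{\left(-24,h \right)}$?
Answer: $-23$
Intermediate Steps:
$h = 28$ ($h = 4 + 2 \cdot 12 = 4 + 24 = 28$)
$A{\left(G,r \right)} = -5 + r$
$- A{\left(-24,h \right)} = - (-5 + 28) = \left(-1\right) 23 = -23$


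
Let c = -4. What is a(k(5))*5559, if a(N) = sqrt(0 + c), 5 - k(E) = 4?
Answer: 11118*I ≈ 11118.0*I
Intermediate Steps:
k(E) = 1 (k(E) = 5 - 1*4 = 5 - 4 = 1)
a(N) = 2*I (a(N) = sqrt(0 - 4) = sqrt(-4) = 2*I)
a(k(5))*5559 = (2*I)*5559 = 11118*I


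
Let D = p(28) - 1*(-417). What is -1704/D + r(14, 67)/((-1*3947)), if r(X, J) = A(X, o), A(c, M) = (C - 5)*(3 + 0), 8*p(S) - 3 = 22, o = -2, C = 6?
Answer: -53815587/13265867 ≈ -4.0567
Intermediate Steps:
p(S) = 25/8 (p(S) = 3/8 + (⅛)*22 = 3/8 + 11/4 = 25/8)
A(c, M) = 3 (A(c, M) = (6 - 5)*(3 + 0) = 1*3 = 3)
r(X, J) = 3
D = 3361/8 (D = 25/8 - 1*(-417) = 25/8 + 417 = 3361/8 ≈ 420.13)
-1704/D + r(14, 67)/((-1*3947)) = -1704/3361/8 + 3/((-1*3947)) = -1704*8/3361 + 3/(-3947) = -13632/3361 + 3*(-1/3947) = -13632/3361 - 3/3947 = -53815587/13265867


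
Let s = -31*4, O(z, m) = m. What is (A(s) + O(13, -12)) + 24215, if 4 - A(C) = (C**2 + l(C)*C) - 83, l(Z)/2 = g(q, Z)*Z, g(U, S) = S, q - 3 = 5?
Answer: 3822162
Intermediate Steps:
q = 8 (q = 3 + 5 = 8)
l(Z) = 2*Z**2 (l(Z) = 2*(Z*Z) = 2*Z**2)
s = -124
A(C) = 87 - C**2 - 2*C**3 (A(C) = 4 - ((C**2 + (2*C**2)*C) - 83) = 4 - ((C**2 + 2*C**3) - 83) = 4 - (-83 + C**2 + 2*C**3) = 4 + (83 - C**2 - 2*C**3) = 87 - C**2 - 2*C**3)
(A(s) + O(13, -12)) + 24215 = ((87 - 1*(-124)**2 - 2*(-124)**3) - 12) + 24215 = ((87 - 1*15376 - 2*(-1906624)) - 12) + 24215 = ((87 - 15376 + 3813248) - 12) + 24215 = (3797959 - 12) + 24215 = 3797947 + 24215 = 3822162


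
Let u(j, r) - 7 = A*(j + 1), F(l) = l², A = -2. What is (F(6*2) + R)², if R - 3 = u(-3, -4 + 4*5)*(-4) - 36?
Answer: 4489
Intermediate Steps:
u(j, r) = 5 - 2*j (u(j, r) = 7 - 2*(j + 1) = 7 - 2*(1 + j) = 7 + (-2 - 2*j) = 5 - 2*j)
R = -77 (R = 3 + ((5 - 2*(-3))*(-4) - 36) = 3 + ((5 + 6)*(-4) - 36) = 3 + (11*(-4) - 36) = 3 + (-44 - 36) = 3 - 80 = -77)
(F(6*2) + R)² = ((6*2)² - 77)² = (12² - 77)² = (144 - 77)² = 67² = 4489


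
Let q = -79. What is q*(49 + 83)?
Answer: -10428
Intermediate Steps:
q*(49 + 83) = -79*(49 + 83) = -79*132 = -10428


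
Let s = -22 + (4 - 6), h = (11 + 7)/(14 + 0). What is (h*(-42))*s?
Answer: 1296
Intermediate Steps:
h = 9/7 (h = 18/14 = 18*(1/14) = 9/7 ≈ 1.2857)
s = -24 (s = -22 - 2 = -24)
(h*(-42))*s = ((9/7)*(-42))*(-24) = -54*(-24) = 1296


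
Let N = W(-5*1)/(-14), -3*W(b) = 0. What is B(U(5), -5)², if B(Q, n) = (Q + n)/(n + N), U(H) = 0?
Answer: 1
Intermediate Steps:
W(b) = 0 (W(b) = -⅓*0 = 0)
N = 0 (N = 0/(-14) = 0*(-1/14) = 0)
B(Q, n) = (Q + n)/n (B(Q, n) = (Q + n)/(n + 0) = (Q + n)/n)
B(U(5), -5)² = ((0 - 5)/(-5))² = (-⅕*(-5))² = 1² = 1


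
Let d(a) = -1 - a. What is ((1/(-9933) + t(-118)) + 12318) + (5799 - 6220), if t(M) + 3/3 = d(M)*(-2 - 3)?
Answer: 112352162/9933 ≈ 11311.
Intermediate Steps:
t(M) = 4 + 5*M (t(M) = -1 + (-1 - M)*(-2 - 3) = -1 + (-1 - M)*(-5) = -1 + (5 + 5*M) = 4 + 5*M)
((1/(-9933) + t(-118)) + 12318) + (5799 - 6220) = ((1/(-9933) + (4 + 5*(-118))) + 12318) + (5799 - 6220) = ((-1/9933 + (4 - 590)) + 12318) - 421 = ((-1/9933 - 586) + 12318) - 421 = (-5820739/9933 + 12318) - 421 = 116533955/9933 - 421 = 112352162/9933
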